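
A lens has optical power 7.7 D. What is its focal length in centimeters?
f = 1/P = 12.99 cm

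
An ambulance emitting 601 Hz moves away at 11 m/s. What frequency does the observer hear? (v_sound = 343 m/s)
f_obs = f·v/(v + v_s) = 582.3 Hz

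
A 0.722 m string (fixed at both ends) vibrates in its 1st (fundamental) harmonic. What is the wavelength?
λₙ = 2L/n = 1.444 m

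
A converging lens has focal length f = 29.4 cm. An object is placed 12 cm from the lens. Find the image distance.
1/di = 1/f − 1/do → di = -20.28 cm (virtual image)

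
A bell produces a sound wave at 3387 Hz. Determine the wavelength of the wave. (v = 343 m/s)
λ = v/f = 0.1013 m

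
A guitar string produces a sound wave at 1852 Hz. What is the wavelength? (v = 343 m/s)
λ = v/f = 0.1852 m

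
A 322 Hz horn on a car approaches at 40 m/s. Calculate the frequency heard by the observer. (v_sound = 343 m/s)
f_obs = f·v/(v − v_s) = 364.5 Hz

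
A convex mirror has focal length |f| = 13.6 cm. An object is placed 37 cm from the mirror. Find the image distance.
f = −13.6 cm (convex); 1/di = 1/f − 1/do → di = -9.945 cm (virtual image, behind mirror)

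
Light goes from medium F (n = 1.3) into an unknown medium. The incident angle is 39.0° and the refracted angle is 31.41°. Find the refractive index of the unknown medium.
n₂ = n₁·sin θ₁ / sin θ₂ = 1.57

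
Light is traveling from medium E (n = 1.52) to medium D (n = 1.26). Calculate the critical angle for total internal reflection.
θc = arcsin(n₂/n₁) = 55.99°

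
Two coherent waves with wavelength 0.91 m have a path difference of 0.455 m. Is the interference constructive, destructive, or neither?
destructive — path difference = 0.5λ, an odd multiple of λ/2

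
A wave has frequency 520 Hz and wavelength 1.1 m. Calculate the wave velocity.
v = fλ = 572 m/s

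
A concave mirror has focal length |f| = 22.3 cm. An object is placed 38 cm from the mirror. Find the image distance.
f = +22.3 cm (concave); 1/di = 1/f − 1/do → di = 53.97 cm (real image, in front of mirror)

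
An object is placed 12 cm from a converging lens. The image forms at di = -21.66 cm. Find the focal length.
1/f = 1/do + 1/di → f = 26.91 cm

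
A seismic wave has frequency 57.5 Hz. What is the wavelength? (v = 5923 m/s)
λ = v/f = 103 m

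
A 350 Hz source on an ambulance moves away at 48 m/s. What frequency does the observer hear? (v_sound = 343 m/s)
f_obs = f·v/(v + v_s) = 307 Hz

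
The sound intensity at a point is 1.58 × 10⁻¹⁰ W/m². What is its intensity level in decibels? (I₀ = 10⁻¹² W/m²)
β = 10·log₁₀(I/I₀) = 21.99 dB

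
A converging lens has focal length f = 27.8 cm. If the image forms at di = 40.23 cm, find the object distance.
1/do = 1/f − 1/di → do = 89.98 cm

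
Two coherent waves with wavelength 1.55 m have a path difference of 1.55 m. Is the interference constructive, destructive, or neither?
constructive — path difference = 1λ, a whole number of wavelengths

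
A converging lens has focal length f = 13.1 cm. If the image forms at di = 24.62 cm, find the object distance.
1/do = 1/f − 1/di → do = 28 cm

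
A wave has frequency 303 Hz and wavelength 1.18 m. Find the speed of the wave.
v = fλ = 357.5 m/s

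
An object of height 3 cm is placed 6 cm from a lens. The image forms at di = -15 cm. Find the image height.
hi = (-di/do) × ho = 7.5 cm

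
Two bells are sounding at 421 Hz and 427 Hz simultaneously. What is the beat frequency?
6 Hz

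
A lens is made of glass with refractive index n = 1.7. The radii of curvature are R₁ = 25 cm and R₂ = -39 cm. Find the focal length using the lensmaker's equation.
1/f = (n − 1)(1/R₁ − 1/R₂) → f = 21.76 cm (converging lens)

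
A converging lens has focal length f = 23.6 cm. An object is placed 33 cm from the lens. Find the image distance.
1/di = 1/f − 1/do → di = 82.85 cm (real image)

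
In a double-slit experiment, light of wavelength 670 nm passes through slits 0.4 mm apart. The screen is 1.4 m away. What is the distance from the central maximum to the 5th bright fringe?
y = mλL/d = 11.72 mm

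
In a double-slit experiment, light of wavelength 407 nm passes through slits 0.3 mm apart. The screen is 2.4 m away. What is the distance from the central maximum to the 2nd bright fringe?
y = mλL/d = 6.512 mm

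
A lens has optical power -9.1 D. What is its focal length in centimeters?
f = 1/P = -10.99 cm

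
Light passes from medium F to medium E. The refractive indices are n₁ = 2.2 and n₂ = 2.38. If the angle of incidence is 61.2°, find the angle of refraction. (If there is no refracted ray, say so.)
sin θ₂ = (n₁/n₂)·sin θ₁ = 0.81 → θ₂ = 54.1°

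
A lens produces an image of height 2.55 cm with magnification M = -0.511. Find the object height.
ho = |hi|/|M| = 4.99 cm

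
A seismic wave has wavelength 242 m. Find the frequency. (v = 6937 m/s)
f = v/λ = 28.67 Hz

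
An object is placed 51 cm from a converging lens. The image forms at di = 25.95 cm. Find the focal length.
1/f = 1/do + 1/di → f = 17.2 cm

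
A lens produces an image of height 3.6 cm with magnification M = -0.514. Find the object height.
ho = |hi|/|M| = 7.004 cm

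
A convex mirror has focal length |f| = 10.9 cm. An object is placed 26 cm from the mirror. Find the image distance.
f = −10.9 cm (convex); 1/di = 1/f − 1/do → di = -7.68 cm (virtual image, behind mirror)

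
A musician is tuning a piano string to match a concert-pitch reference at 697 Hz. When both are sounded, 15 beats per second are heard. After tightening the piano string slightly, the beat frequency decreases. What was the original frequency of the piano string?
682 Hz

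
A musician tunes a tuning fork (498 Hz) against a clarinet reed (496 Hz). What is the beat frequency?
2 Hz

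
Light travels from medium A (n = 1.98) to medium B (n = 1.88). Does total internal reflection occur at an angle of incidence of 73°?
θc = arcsin(n₂/n₁) = 71.71°; 73° > θc, so yes — total internal reflection.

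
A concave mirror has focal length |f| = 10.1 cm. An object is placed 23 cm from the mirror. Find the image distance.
f = +10.1 cm (concave); 1/di = 1/f − 1/do → di = 18.01 cm (real image, in front of mirror)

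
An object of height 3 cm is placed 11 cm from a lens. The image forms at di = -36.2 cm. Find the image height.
hi = (-di/do) × ho = 9.873 cm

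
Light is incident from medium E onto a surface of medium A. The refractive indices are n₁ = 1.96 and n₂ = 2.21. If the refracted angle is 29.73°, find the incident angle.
sin θ₁ = (n₂/n₁)·sin θ₂ → θ₁ = 34°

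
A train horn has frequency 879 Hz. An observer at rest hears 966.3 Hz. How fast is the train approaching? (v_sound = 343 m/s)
v_s = v·(1 − f/f_obs) = 30.99 m/s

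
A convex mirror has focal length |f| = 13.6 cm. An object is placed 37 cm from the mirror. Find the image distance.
f = −13.6 cm (convex); 1/di = 1/f − 1/do → di = -9.945 cm (virtual image, behind mirror)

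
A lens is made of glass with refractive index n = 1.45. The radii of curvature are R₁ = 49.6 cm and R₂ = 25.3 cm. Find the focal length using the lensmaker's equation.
1/f = (n − 1)(1/R₁ − 1/R₂) → f = -114.8 cm (diverging lens)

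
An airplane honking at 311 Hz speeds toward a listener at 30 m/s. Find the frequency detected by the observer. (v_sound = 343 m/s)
f_obs = f·v/(v − v_s) = 340.8 Hz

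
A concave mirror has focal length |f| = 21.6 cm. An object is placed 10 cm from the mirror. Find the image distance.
f = +21.6 cm (concave); 1/di = 1/f − 1/do → di = -18.62 cm (virtual image, behind mirror)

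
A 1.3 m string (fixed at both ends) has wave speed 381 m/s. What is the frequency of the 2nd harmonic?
fₙ = nv/(2L) = 293.1 Hz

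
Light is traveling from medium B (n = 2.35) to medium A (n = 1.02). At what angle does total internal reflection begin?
θc = arcsin(n₂/n₁) = 25.72°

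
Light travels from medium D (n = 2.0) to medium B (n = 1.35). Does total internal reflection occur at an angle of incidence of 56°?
θc = arcsin(n₂/n₁) = 42.45°; 56° > θc, so yes — total internal reflection.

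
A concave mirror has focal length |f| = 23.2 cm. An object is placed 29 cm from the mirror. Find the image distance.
f = +23.2 cm (concave); 1/di = 1/f − 1/do → di = 116 cm (real image, in front of mirror)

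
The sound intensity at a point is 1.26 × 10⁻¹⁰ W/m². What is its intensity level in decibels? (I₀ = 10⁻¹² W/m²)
β = 10·log₁₀(I/I₀) = 21 dB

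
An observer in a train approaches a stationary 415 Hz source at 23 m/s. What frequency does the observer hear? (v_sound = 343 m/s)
f_obs = f·(v + v_o)/v = 442.8 Hz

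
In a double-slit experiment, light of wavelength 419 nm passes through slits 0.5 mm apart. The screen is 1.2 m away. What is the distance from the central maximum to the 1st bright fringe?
y = mλL/d = 1.006 mm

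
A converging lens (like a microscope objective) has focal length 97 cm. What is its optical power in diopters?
P = 1/f = 1.031 D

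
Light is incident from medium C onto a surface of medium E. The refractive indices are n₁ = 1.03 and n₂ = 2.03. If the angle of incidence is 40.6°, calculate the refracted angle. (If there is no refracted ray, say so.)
sin θ₂ = (n₁/n₂)·sin θ₁ = 0.3302 → θ₂ = 19.28°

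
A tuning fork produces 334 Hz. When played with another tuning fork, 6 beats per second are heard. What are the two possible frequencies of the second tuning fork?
f₂ = 334 ± 6 Hz → 340 Hz or 328 Hz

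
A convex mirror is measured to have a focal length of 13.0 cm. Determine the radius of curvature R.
R = 2|f| = 26 cm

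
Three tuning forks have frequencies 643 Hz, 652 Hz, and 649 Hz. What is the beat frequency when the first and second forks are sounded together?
9 Hz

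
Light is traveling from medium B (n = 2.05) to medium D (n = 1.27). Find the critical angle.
θc = arcsin(n₂/n₁) = 38.28°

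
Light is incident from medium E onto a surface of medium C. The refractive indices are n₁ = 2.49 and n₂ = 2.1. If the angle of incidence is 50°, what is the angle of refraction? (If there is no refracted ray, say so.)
sin θ₂ = (n₁/n₂)·sin θ₁ = 0.9083 → θ₂ = 65.27°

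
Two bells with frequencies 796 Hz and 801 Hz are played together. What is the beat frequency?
5 Hz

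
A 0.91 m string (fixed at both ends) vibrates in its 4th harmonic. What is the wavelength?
λₙ = 2L/n = 0.455 m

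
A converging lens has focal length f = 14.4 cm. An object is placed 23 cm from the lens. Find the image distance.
1/di = 1/f − 1/do → di = 38.51 cm (real image)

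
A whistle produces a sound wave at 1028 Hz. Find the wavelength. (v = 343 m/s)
λ = v/f = 0.3337 m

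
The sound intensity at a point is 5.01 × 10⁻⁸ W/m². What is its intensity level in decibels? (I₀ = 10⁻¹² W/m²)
β = 10·log₁₀(I/I₀) = 47 dB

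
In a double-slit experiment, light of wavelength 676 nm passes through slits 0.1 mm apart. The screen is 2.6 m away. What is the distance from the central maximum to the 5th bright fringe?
y = mλL/d = 87.88 mm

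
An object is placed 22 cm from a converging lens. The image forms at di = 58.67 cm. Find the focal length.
1/f = 1/do + 1/di → f = 16 cm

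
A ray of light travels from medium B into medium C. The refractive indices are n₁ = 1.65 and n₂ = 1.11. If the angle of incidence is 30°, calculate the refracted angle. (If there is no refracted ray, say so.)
sin θ₂ = (n₁/n₂)·sin θ₁ = 0.7432 → θ₂ = 48.01°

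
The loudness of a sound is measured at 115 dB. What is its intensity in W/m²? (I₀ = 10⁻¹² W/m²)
I = I₀·10^(β/10) = 3.16 × 10⁻¹ W/m²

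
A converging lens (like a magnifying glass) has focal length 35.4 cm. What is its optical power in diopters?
P = 1/f = 2.825 D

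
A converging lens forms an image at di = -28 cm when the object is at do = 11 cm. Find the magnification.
M = −di/do = 2.545 (upright image)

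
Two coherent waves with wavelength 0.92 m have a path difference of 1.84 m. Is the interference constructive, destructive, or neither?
constructive — path difference = 2λ, a whole number of wavelengths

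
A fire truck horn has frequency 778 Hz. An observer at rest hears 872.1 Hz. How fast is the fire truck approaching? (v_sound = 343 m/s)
v_s = v·(1 − f/f_obs) = 37.01 m/s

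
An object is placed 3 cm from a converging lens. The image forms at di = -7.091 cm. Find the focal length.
1/f = 1/do + 1/di → f = 5.2 cm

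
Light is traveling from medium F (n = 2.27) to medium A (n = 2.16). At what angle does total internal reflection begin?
θc = arcsin(n₂/n₁) = 72.09°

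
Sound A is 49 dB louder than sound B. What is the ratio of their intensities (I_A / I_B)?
I_A/I_B = 10^(Δβ/10) = 79430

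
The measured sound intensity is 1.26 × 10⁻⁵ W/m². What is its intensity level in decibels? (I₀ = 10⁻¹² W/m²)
β = 10·log₁₀(I/I₀) = 71 dB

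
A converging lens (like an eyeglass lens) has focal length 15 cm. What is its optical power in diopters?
P = 1/f = 6.667 D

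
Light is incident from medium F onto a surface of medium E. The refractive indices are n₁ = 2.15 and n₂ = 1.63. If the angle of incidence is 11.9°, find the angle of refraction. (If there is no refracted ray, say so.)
sin θ₂ = (n₁/n₂)·sin θ₁ = 0.272 → θ₂ = 15.78°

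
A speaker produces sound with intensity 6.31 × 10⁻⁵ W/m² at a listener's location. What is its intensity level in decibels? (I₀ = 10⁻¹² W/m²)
β = 10·log₁₀(I/I₀) = 78 dB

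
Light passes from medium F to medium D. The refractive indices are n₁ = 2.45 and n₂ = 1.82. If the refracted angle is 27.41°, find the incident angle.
sin θ₁ = (n₂/n₁)·sin θ₂ → θ₁ = 20°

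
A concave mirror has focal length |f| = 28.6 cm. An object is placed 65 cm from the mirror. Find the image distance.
f = +28.6 cm (concave); 1/di = 1/f − 1/do → di = 51.07 cm (real image, in front of mirror)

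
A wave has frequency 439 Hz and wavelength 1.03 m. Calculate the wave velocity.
v = fλ = 452.2 m/s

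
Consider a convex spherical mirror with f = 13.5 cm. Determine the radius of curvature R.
R = 2|f| = 27 cm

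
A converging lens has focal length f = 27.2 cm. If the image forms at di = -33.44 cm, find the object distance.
1/do = 1/f − 1/di → do = 15 cm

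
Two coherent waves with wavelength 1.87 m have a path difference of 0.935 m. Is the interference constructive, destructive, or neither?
destructive — path difference = 0.5λ, an odd multiple of λ/2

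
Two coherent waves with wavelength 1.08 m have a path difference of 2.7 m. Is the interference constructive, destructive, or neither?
destructive — path difference = 2.5λ, an odd multiple of λ/2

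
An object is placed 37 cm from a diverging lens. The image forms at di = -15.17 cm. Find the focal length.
1/f = 1/do + 1/di → f = -25.71 cm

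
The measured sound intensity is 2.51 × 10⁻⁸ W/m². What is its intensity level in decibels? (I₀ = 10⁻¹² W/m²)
β = 10·log₁₀(I/I₀) = 44 dB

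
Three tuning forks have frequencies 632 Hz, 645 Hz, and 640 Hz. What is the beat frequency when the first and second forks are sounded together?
13 Hz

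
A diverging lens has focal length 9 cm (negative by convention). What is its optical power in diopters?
P = 1/f = -11.11 D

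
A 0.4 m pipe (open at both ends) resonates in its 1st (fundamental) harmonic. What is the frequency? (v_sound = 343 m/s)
fₙ = nv/(2L) = 428.8 Hz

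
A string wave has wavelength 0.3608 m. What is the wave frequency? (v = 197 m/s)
f = v/λ = 546 Hz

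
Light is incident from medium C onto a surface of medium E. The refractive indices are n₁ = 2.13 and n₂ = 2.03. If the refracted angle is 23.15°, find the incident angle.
sin θ₁ = (n₂/n₁)·sin θ₂ → θ₁ = 22°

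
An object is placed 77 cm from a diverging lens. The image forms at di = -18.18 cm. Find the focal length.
1/f = 1/do + 1/di → f = -23.8 cm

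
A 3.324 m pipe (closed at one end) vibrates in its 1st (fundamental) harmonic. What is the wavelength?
λₙ = 4L/n = 13.3 m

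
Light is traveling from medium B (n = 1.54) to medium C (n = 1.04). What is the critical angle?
θc = arcsin(n₂/n₁) = 42.48°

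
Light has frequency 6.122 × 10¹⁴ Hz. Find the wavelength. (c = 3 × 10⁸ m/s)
λ = c/f = 490 nm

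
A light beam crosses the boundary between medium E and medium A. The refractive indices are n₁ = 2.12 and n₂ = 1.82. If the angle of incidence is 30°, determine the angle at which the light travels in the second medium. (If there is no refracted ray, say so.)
sin θ₂ = (n₁/n₂)·sin θ₁ = 0.5824 → θ₂ = 35.62°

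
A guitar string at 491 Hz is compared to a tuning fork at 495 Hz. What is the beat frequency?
4 Hz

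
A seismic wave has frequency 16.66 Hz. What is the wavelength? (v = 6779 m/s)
λ = v/f = 406.9 m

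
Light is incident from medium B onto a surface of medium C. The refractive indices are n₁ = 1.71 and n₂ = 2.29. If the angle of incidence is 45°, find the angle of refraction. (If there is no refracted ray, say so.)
sin θ₂ = (n₁/n₂)·sin θ₁ = 0.528 → θ₂ = 31.87°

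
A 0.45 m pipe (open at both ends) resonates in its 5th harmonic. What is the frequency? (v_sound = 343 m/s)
fₙ = nv/(2L) = 1906 Hz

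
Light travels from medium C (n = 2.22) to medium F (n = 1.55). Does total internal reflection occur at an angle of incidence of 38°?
θc = arcsin(n₂/n₁) = 44.28°; 38° < θc, so no — the ray refracts.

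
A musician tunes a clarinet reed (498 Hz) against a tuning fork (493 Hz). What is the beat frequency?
5 Hz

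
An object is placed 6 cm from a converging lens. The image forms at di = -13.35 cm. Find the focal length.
1/f = 1/do + 1/di → f = 10.9 cm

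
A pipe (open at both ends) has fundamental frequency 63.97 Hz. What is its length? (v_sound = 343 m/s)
L = v/(2f₁) = 2.681 m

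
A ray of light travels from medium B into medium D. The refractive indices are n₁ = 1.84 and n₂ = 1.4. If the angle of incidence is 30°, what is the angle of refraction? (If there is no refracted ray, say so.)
sin θ₂ = (n₁/n₂)·sin θ₁ = 0.6571 → θ₂ = 41.08°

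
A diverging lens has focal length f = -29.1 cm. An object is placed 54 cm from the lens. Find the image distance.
1/di = 1/f − 1/do → di = -18.91 cm (virtual image)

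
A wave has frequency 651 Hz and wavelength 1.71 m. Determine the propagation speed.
v = fλ = 1113 m/s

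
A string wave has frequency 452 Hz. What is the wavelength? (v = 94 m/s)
λ = v/f = 0.208 m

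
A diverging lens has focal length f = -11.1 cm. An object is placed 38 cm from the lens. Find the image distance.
1/di = 1/f − 1/do → di = -8.591 cm (virtual image)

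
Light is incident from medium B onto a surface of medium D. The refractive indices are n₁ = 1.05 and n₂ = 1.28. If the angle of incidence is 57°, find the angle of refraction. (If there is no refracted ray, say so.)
sin θ₂ = (n₁/n₂)·sin θ₁ = 0.688 → θ₂ = 43.47°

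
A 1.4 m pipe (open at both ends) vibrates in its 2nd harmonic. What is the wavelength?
λₙ = 2L/n = 1.4 m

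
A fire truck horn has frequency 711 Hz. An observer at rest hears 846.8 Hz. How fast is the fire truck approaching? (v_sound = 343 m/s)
v_s = v·(1 − f/f_obs) = 55.01 m/s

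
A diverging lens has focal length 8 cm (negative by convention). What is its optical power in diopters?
P = 1/f = -12.5 D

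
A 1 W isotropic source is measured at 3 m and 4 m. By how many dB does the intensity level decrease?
Δβ = 20·log₁₀(r₂/r₁) = 2.499 dB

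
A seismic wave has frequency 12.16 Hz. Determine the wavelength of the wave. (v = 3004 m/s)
λ = v/f = 247 m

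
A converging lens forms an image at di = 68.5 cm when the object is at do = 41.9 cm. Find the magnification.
M = −di/do = -1.635 (inverted image)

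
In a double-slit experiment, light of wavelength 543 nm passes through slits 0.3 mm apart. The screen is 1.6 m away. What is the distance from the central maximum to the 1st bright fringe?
y = mλL/d = 2.896 mm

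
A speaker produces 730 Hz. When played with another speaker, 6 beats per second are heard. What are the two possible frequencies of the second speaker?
f₂ = 730 ± 6 Hz → 736 Hz or 724 Hz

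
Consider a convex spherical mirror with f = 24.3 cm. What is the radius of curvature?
R = 2|f| = 48.6 cm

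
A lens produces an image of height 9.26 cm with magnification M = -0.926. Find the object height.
ho = |hi|/|M| = 10 cm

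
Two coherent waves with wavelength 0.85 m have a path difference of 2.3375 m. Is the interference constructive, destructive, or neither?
neither (partial) — path difference = 2.75λ, neither a whole number of wavelengths nor an odd multiple of λ/2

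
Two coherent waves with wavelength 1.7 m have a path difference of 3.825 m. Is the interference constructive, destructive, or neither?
neither (partial) — path difference = 2.25λ, neither a whole number of wavelengths nor an odd multiple of λ/2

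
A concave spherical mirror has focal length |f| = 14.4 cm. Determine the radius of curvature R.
R = 2|f| = 28.8 cm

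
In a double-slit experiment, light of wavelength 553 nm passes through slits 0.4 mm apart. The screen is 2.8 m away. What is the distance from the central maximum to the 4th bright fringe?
y = mλL/d = 15.48 mm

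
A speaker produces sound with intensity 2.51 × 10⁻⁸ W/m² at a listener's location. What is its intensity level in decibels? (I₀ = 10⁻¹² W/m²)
β = 10·log₁₀(I/I₀) = 44 dB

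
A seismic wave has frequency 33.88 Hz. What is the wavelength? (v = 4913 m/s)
λ = v/f = 145 m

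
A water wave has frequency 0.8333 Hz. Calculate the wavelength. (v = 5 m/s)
λ = v/f = 6 m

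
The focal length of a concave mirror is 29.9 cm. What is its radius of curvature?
R = 2|f| = 59.8 cm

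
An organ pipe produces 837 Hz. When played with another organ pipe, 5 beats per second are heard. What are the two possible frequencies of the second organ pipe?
f₂ = 837 ± 5 Hz → 842 Hz or 832 Hz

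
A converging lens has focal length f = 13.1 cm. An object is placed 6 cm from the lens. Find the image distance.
1/di = 1/f − 1/do → di = -11.07 cm (virtual image)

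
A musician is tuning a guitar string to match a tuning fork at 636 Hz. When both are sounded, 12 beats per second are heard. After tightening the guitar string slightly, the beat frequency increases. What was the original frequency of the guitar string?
648 Hz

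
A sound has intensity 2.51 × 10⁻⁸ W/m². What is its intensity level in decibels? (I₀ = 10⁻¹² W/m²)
β = 10·log₁₀(I/I₀) = 44 dB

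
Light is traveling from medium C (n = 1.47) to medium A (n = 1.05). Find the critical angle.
θc = arcsin(n₂/n₁) = 45.58°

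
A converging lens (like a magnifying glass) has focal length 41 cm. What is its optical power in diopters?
P = 1/f = 2.439 D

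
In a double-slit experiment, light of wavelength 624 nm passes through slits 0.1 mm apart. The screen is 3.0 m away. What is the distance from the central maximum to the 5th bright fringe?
y = mλL/d = 93.6 mm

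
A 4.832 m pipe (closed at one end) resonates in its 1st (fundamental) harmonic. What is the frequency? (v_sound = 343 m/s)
fₙ = nv/(4L) = 17.75 Hz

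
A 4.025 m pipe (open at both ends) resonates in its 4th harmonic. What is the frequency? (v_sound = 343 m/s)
fₙ = nv/(2L) = 170.4 Hz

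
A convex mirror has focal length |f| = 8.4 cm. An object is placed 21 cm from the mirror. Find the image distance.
f = −8.4 cm (convex); 1/di = 1/f − 1/do → di = -6 cm (virtual image, behind mirror)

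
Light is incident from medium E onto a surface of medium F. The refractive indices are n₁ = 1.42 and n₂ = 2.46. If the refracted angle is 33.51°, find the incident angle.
sin θ₁ = (n₂/n₁)·sin θ₂ → θ₁ = 73.02°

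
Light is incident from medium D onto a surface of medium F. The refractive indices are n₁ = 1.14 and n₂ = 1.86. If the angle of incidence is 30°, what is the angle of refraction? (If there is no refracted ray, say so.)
sin θ₂ = (n₁/n₂)·sin θ₁ = 0.3065 → θ₂ = 17.85°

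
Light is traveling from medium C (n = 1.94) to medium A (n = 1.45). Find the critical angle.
θc = arcsin(n₂/n₁) = 48.37°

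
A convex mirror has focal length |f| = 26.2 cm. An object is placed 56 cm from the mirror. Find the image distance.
f = −26.2 cm (convex); 1/di = 1/f − 1/do → di = -17.85 cm (virtual image, behind mirror)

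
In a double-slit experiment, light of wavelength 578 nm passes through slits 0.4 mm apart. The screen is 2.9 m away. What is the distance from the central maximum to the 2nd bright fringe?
y = mλL/d = 8.381 mm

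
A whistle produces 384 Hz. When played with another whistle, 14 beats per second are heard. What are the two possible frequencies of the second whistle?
f₂ = 384 ± 14 Hz → 398 Hz or 370 Hz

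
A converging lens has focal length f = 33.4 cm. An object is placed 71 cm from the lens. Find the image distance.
1/di = 1/f − 1/do → di = 63.07 cm (real image)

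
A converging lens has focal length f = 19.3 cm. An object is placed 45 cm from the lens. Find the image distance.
1/di = 1/f − 1/do → di = 33.79 cm (real image)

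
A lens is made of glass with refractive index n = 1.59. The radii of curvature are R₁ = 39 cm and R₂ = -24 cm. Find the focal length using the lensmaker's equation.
1/f = (n − 1)(1/R₁ − 1/R₂) → f = 25.18 cm (converging lens)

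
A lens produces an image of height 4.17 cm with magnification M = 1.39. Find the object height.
ho = |hi|/|M| = 3 cm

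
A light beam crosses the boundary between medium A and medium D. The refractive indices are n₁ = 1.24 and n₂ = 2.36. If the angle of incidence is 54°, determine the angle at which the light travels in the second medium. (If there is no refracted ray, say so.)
sin θ₂ = (n₁/n₂)·sin θ₁ = 0.4251 → θ₂ = 25.16°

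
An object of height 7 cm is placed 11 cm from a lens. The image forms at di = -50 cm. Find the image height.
hi = (-di/do) × ho = 31.82 cm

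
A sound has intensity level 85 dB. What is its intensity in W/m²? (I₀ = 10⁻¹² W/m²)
I = I₀·10^(β/10) = 3.16 × 10⁻⁴ W/m²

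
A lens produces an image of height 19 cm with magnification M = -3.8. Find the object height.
ho = |hi|/|M| = 5 cm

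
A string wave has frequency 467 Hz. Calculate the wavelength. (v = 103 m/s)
λ = v/f = 0.2206 m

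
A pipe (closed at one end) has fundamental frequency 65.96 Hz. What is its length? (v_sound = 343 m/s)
L = v/(4f₁) = 1.3 m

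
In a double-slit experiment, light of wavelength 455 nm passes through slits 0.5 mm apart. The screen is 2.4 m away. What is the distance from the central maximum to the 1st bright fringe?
y = mλL/d = 2.184 mm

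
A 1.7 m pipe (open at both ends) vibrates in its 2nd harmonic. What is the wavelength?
λₙ = 2L/n = 1.7 m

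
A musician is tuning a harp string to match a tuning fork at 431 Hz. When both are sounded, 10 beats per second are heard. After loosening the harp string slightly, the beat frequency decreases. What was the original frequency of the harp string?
441 Hz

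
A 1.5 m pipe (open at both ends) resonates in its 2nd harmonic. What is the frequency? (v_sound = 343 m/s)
fₙ = nv/(2L) = 228.7 Hz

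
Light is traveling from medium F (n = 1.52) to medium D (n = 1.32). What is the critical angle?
θc = arcsin(n₂/n₁) = 60.28°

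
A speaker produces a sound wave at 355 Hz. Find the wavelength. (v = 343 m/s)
λ = v/f = 0.9662 m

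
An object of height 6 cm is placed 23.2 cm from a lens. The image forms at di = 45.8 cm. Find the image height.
hi = (-di/do) × ho = -11.84 cm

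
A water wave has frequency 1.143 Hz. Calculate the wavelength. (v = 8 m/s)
λ = v/f = 6.999 m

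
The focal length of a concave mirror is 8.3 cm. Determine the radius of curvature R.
R = 2|f| = 16.6 cm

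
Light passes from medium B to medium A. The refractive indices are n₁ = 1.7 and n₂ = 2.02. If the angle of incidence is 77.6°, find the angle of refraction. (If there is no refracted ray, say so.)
sin θ₂ = (n₁/n₂)·sin θ₁ = 0.822 → θ₂ = 55.28°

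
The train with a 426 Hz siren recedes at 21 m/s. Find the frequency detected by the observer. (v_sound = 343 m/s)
f_obs = f·v/(v + v_s) = 401.4 Hz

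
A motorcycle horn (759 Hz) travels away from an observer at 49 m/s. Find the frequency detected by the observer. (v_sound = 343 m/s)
f_obs = f·v/(v + v_s) = 664.1 Hz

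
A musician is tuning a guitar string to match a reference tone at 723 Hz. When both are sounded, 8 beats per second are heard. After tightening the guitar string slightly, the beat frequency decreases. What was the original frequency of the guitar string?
715 Hz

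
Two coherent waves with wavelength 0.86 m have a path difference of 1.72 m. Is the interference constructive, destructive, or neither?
constructive — path difference = 2λ, a whole number of wavelengths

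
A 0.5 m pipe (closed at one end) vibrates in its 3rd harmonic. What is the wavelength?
λₙ = 4L/n = 0.6667 m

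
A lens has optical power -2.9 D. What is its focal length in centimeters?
f = 1/P = -34.48 cm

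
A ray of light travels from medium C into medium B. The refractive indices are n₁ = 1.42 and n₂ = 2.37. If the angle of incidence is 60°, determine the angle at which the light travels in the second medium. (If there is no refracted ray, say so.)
sin θ₂ = (n₁/n₂)·sin θ₁ = 0.5189 → θ₂ = 31.26°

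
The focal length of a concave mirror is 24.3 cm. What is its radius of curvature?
R = 2|f| = 48.6 cm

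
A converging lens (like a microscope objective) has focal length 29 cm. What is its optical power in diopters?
P = 1/f = 3.448 D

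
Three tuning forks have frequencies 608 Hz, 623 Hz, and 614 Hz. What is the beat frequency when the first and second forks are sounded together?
15 Hz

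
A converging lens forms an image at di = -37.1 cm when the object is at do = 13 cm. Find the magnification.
M = −di/do = 2.854 (upright image)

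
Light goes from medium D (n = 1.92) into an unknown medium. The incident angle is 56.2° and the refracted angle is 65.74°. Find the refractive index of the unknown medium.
n₂ = n₁·sin θ₁ / sin θ₂ = 1.75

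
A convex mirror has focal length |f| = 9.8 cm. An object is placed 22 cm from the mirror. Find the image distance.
f = −9.8 cm (convex); 1/di = 1/f − 1/do → di = -6.78 cm (virtual image, behind mirror)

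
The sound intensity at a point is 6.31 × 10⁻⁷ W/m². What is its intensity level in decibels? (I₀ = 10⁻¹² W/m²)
β = 10·log₁₀(I/I₀) = 58 dB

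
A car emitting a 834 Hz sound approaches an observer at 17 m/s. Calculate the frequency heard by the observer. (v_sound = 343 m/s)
f_obs = f·v/(v − v_s) = 877.5 Hz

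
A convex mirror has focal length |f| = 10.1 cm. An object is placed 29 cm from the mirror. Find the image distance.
f = −10.1 cm (convex); 1/di = 1/f − 1/do → di = -7.491 cm (virtual image, behind mirror)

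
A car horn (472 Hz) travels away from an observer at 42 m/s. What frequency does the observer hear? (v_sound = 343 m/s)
f_obs = f·v/(v + v_s) = 420.5 Hz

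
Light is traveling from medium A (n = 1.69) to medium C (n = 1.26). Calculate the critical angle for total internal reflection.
θc = arcsin(n₂/n₁) = 48.21°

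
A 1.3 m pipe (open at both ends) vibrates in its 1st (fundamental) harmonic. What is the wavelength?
λₙ = 2L/n = 2.6 m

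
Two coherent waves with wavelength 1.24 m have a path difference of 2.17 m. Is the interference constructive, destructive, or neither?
neither (partial) — path difference = 1.75λ, neither a whole number of wavelengths nor an odd multiple of λ/2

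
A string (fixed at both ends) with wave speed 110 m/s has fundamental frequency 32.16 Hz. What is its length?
L = v/(2f₁) = 1.71 m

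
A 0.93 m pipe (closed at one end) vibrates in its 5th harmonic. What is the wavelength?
λₙ = 4L/n = 0.744 m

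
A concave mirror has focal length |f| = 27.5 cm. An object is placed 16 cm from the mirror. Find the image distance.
f = +27.5 cm (concave); 1/di = 1/f − 1/do → di = -38.26 cm (virtual image, behind mirror)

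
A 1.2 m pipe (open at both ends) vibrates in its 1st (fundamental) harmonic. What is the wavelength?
λₙ = 2L/n = 2.4 m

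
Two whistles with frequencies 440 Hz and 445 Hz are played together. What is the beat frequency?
5 Hz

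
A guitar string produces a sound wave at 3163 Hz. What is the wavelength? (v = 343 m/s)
λ = v/f = 0.1084 m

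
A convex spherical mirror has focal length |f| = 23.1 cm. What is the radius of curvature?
R = 2|f| = 46.2 cm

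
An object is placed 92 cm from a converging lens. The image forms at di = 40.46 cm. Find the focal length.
1/f = 1/do + 1/di → f = 28.1 cm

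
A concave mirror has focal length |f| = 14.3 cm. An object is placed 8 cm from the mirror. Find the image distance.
f = +14.3 cm (concave); 1/di = 1/f − 1/do → di = -18.16 cm (virtual image, behind mirror)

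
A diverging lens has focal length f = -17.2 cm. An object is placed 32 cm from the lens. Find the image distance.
1/di = 1/f − 1/do → di = -11.19 cm (virtual image)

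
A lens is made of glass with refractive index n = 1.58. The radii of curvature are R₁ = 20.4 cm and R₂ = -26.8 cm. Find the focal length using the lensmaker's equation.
1/f = (n − 1)(1/R₁ − 1/R₂) → f = 19.97 cm (converging lens)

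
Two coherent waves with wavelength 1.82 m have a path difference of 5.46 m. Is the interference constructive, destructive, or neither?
constructive — path difference = 3λ, a whole number of wavelengths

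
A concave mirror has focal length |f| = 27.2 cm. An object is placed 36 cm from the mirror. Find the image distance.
f = +27.2 cm (concave); 1/di = 1/f − 1/do → di = 111.3 cm (real image, in front of mirror)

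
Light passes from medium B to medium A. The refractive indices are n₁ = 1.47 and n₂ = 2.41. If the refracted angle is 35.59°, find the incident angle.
sin θ₁ = (n₂/n₁)·sin θ₂ → θ₁ = 72.58°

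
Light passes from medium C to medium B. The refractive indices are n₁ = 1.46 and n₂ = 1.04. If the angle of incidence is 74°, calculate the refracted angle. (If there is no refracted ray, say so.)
sin θ₂ = (n₁/n₂)·sin θ₁ = 1.349 > 1, so there is no refracted ray — the light undergoes total internal reflection.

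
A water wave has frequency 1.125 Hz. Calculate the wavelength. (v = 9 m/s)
λ = v/f = 8 m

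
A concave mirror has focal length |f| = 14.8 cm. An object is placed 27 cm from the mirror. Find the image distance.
f = +14.8 cm (concave); 1/di = 1/f − 1/do → di = 32.75 cm (real image, in front of mirror)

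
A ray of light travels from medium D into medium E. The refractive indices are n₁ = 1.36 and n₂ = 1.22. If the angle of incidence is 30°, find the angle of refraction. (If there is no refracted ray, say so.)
sin θ₂ = (n₁/n₂)·sin θ₁ = 0.5574 → θ₂ = 33.87°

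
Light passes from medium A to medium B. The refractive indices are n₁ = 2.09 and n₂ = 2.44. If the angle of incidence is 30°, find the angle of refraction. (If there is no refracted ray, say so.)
sin θ₂ = (n₁/n₂)·sin θ₁ = 0.4283 → θ₂ = 25.36°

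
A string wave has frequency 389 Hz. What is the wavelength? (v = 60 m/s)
λ = v/f = 0.1542 m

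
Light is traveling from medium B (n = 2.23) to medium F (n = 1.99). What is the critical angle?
θc = arcsin(n₂/n₁) = 63.17°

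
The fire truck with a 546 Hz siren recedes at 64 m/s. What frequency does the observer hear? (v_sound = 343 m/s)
f_obs = f·v/(v + v_s) = 460.1 Hz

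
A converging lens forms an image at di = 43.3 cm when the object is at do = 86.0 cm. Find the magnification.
M = −di/do = -0.5035 (inverted image)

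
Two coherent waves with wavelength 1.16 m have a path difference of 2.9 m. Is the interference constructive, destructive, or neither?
destructive — path difference = 2.5λ, an odd multiple of λ/2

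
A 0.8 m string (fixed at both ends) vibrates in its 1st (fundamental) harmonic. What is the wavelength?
λₙ = 2L/n = 1.6 m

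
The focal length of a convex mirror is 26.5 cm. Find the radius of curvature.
R = 2|f| = 53 cm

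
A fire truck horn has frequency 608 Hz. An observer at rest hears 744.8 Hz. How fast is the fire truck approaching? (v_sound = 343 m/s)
v_s = v·(1 − f/f_obs) = 63 m/s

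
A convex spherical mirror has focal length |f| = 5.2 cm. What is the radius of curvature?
R = 2|f| = 10.4 cm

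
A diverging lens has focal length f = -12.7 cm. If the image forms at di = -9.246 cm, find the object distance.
1/do = 1/f − 1/di → do = 34 cm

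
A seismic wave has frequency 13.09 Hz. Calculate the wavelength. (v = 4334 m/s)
λ = v/f = 331.1 m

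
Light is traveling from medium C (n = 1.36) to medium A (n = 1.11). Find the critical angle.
θc = arcsin(n₂/n₁) = 54.7°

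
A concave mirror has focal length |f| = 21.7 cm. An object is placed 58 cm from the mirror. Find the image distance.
f = +21.7 cm (concave); 1/di = 1/f − 1/do → di = 34.67 cm (real image, in front of mirror)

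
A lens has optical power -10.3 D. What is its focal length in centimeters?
f = 1/P = -9.709 cm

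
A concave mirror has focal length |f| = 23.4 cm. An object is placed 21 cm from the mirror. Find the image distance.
f = +23.4 cm (concave); 1/di = 1/f − 1/do → di = -204.8 cm (virtual image, behind mirror)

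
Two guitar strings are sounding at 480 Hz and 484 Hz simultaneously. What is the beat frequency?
4 Hz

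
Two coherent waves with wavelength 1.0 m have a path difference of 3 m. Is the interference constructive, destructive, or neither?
constructive — path difference = 3λ, a whole number of wavelengths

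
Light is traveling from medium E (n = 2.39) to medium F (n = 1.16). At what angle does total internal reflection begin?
θc = arcsin(n₂/n₁) = 29.04°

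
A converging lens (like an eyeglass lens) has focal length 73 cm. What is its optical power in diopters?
P = 1/f = 1.37 D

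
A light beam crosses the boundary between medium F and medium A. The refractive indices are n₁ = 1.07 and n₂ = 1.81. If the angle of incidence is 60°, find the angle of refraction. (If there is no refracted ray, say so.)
sin θ₂ = (n₁/n₂)·sin θ₁ = 0.512 → θ₂ = 30.79°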